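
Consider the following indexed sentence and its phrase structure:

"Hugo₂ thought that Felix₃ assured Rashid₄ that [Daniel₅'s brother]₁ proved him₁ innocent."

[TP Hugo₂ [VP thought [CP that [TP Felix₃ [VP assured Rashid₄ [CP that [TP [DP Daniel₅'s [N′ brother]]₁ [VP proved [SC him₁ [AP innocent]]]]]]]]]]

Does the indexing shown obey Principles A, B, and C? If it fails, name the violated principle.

Principle B

The two coindexed NPs are *[Daniel₅'s brother]₁* and *him₁*.
*him₁* is a pronoun. Its binding domain is the embedded TP, whose subject is [Daniel₅'s brother]₁.
*[Daniel₅'s brother]₁* c-commands it within that domain and carries the same index.
The pronoun is locally bound → Principle B violation.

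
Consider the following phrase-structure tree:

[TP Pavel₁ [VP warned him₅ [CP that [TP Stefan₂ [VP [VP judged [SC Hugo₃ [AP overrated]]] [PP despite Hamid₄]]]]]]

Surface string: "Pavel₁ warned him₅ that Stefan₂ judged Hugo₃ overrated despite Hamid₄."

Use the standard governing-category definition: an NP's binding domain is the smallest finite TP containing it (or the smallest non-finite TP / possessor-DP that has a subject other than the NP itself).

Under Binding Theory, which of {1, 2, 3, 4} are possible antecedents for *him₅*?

none

*him* is a pronoun, so Principle B applies: it must be free in its binding domain.
Binding domain of *him₅*: the matrix TP, whose subject is Pavel₁.
*Pavel₁* c-commands the pronoun within its binding domain → coindexation would violate Principle B.
*Stefan₂*: the pronoun c-commands this R-expression → coindexation would violate Principle C on *Stefan₂*.
*Hugo₃*: the pronoun c-commands this R-expression → coindexation would violate Principle C on *Hugo₃*.
*Hamid₄*: the pronoun c-commands this R-expression → coindexation would violate Principle C on *Hamid₄*.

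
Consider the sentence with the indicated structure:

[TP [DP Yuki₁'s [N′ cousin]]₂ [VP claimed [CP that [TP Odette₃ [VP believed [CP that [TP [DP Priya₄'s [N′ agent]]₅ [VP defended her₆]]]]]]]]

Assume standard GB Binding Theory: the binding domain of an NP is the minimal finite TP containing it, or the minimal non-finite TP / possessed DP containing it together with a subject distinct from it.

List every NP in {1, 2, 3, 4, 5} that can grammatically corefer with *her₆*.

*her* is a pronoun, so Principle B applies: it must be free in its binding domain.
Binding domain of *her₆*: the embedded TP, whose subject is [Priya₄'s agent]₅.
*Yuki₁* and the pronoun do not c-command one another → neither Principle B nor Principle C is at stake; coindexation permitted.
*[Yuki₁'s cousin]₂* c-commands the pronoun but from outside its binding domain, and is not c-commanded by it → coindexation permitted.
*Odette₃* c-commands the pronoun but from outside its binding domain, and is not c-commanded by it → coindexation permitted.
*Priya₄* and the pronoun do not c-command one another → neither Principle B nor Principle C is at stake; coindexation permitted.
*[Priya₄'s agent]₅* c-commands the pronoun within its binding domain → coindexation would violate Principle B.

{1, 2, 3, 4}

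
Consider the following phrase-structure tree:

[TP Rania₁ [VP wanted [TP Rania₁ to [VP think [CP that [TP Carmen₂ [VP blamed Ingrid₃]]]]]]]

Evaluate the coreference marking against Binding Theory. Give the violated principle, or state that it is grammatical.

The two coindexed NPs are *Rania₁* (the lower occurrence) and *Rania₁* (the higher occurrence).
*Rania₁* (the lower occurrence) is an R-expression. Principle C requires it to be free everywhere.
*Rania₁* (the higher occurrence) c-commands it and carries the same index.
The R-expression is bound → Principle C violation.

Principle C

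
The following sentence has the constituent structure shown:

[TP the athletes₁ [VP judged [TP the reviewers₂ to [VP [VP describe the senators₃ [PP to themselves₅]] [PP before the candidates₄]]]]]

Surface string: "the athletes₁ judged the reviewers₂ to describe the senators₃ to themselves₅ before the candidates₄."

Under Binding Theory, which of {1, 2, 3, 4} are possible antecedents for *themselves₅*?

*themselves* is an anaphor, so Principle A applies: it must be bound in its binding domain.
Binding domain of *themselves₅*: the embedded TP, whose subject is the reviewers₂.
*the athletes₁* c-commands the anaphor but is outside its binding domain → cannot satisfy Principle A.
*the reviewers₂* c-commands the anaphor within its binding domain → licit binder.
*the senators₃* c-commands the anaphor within its binding domain → licit binder.
*the candidates₄* does not c-command the anaphor → cannot bind it.

{2, 3}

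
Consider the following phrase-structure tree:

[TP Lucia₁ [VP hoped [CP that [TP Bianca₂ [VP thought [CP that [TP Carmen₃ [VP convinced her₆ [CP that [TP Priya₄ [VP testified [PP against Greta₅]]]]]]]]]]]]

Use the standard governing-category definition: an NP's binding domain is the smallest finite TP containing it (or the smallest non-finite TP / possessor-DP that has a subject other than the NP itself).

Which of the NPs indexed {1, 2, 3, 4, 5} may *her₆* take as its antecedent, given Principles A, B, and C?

*her* is a pronoun, so Principle B applies: it must be free in its binding domain.
Binding domain of *her₆*: the embedded TP, whose subject is Carmen₃.
*Lucia₁* c-commands the pronoun but from outside its binding domain, and is not c-commanded by it → coindexation permitted.
*Bianca₂* c-commands the pronoun but from outside its binding domain, and is not c-commanded by it → coindexation permitted.
*Carmen₃* c-commands the pronoun within its binding domain → coindexation would violate Principle B.
*Priya₄*: the pronoun c-commands this R-expression → coindexation would violate Principle C on *Priya₄*.
*Greta₅*: the pronoun c-commands this R-expression → coindexation would violate Principle C on *Greta₅*.

{1, 2}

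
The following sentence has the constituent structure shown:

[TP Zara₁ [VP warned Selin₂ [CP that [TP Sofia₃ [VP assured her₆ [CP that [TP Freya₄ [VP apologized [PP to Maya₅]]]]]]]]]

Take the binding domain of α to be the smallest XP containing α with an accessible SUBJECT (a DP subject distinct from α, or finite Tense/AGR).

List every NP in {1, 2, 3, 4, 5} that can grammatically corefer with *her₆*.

*her* is a pronoun, so Principle B applies: it must be free in its binding domain.
Binding domain of *her₆*: the embedded TP, whose subject is Sofia₃.
*Zara₁* c-commands the pronoun but from outside its binding domain, and is not c-commanded by it → coindexation permitted.
*Selin₂* c-commands the pronoun but from outside its binding domain, and is not c-commanded by it → coindexation permitted.
*Sofia₃* c-commands the pronoun within its binding domain → coindexation would violate Principle B.
*Freya₄*: the pronoun c-commands this R-expression → coindexation would violate Principle C on *Freya₄*.
*Maya₅*: the pronoun c-commands this R-expression → coindexation would violate Principle C on *Maya₅*.

{1, 2}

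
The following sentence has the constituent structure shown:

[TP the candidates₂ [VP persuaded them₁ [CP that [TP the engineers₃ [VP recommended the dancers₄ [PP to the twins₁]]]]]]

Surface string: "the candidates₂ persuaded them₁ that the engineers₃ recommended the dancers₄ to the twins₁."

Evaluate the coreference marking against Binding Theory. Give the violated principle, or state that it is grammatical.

Principle C

The two coindexed NPs are *them₁* and *the twins₁*.
*the twins₁* is an R-expression. Principle C requires it to be free everywhere.
*them₁* c-commands it and carries the same index.
The R-expression is bound → Principle C violation.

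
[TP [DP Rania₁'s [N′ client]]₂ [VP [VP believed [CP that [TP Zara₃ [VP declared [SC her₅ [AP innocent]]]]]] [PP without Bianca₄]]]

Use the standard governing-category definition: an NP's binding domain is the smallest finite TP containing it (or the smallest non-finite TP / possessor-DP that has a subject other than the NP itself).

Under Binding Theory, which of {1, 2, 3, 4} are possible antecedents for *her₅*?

*her* is a pronoun, so Principle B applies: it must be free in its binding domain.
Binding domain of *her₅*: the embedded TP, whose subject is Zara₃.
*Rania₁* and the pronoun do not c-command one another → neither Principle B nor Principle C is at stake; coindexation permitted.
*[Rania₁'s client]₂* c-commands the pronoun but from outside its binding domain, and is not c-commanded by it → coindexation permitted.
*Zara₃* c-commands the pronoun within its binding domain → coindexation would violate Principle B.
*Bianca₄* and the pronoun do not c-command one another → neither Principle B nor Principle C is at stake; coindexation permitted.

{1, 2, 4}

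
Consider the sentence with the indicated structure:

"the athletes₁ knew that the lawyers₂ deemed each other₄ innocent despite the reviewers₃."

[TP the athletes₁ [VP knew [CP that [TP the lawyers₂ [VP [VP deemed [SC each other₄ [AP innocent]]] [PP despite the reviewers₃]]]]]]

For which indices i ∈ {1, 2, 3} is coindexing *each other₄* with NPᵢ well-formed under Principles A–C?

{2}

*each other* is an anaphor, so Principle A applies: it must be bound in its binding domain.
Binding domain of *each other₄*: the embedded TP, whose subject is the lawyers₂.
*the athletes₁* c-commands the anaphor but is outside its binding domain → cannot satisfy Principle A.
*the lawyers₂* c-commands the anaphor within its binding domain → licit binder.
*the reviewers₃* does not c-command the anaphor → cannot bind it.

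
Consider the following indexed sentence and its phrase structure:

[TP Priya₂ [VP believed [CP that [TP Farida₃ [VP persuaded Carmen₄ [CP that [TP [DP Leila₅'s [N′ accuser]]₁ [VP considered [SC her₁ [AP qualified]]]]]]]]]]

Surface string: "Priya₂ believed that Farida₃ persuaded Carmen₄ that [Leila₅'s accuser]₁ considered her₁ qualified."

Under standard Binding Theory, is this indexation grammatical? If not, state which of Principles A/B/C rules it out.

Principle B

The two coindexed NPs are *[Leila₅'s accuser]₁* and *her₁*.
*her₁* is a pronoun. Its binding domain is the embedded TP, whose subject is [Leila₅'s accuser]₁.
*[Leila₅'s accuser]₁* c-commands it within that domain and carries the same index.
The pronoun is locally bound → Principle B violation.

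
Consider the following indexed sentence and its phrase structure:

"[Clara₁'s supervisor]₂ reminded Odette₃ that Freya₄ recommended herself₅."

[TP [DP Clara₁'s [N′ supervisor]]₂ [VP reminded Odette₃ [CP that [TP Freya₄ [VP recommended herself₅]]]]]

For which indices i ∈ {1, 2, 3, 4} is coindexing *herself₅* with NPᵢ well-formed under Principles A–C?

{4}

*herself* is an anaphor, so Principle A applies: it must be bound in its binding domain.
Binding domain of *herself₅*: the embedded TP, whose subject is Freya₄.
*Clara₁* does not c-command the anaphor → cannot bind it.
*[Clara₁'s supervisor]₂* c-commands the anaphor but is outside its binding domain → cannot satisfy Principle A.
*Odette₃* c-commands the anaphor but is outside its binding domain → cannot satisfy Principle A.
*Freya₄* c-commands the anaphor within its binding domain → licit binder.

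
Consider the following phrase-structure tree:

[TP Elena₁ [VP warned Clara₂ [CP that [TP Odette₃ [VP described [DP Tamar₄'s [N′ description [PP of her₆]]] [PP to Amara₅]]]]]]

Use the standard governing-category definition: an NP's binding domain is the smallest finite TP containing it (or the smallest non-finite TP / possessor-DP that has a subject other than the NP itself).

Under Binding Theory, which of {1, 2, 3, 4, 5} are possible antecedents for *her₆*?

*her* is a pronoun, so Principle B applies: it must be free in its binding domain.
Binding domain of *her₆*: the possessed DP, whose subject is Tamar₄.
*Elena₁* c-commands the pronoun but from outside its binding domain, and is not c-commanded by it → coindexation permitted.
*Clara₂* c-commands the pronoun but from outside its binding domain, and is not c-commanded by it → coindexation permitted.
*Odette₃* c-commands the pronoun but from outside its binding domain, and is not c-commanded by it → coindexation permitted.
*Tamar₄* c-commands the pronoun within its binding domain → coindexation would violate Principle B.
*Amara₅* and the pronoun do not c-command one another → neither Principle B nor Principle C is at stake; coindexation permitted.

{1, 2, 3, 5}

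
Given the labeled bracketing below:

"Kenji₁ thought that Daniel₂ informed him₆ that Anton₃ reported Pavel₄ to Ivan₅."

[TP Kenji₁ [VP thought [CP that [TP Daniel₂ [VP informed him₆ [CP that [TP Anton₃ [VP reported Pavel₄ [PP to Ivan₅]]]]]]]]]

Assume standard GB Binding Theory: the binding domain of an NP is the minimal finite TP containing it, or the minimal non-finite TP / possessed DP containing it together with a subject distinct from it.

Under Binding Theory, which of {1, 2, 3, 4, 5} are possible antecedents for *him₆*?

{1}

*him* is a pronoun, so Principle B applies: it must be free in its binding domain.
Binding domain of *him₆*: the embedded TP, whose subject is Daniel₂.
*Kenji₁* c-commands the pronoun but from outside its binding domain, and is not c-commanded by it → coindexation permitted.
*Daniel₂* c-commands the pronoun within its binding domain → coindexation would violate Principle B.
*Anton₃*: the pronoun c-commands this R-expression → coindexation would violate Principle C on *Anton₃*.
*Pavel₄*: the pronoun c-commands this R-expression → coindexation would violate Principle C on *Pavel₄*.
*Ivan₅*: the pronoun c-commands this R-expression → coindexation would violate Principle C on *Ivan₅*.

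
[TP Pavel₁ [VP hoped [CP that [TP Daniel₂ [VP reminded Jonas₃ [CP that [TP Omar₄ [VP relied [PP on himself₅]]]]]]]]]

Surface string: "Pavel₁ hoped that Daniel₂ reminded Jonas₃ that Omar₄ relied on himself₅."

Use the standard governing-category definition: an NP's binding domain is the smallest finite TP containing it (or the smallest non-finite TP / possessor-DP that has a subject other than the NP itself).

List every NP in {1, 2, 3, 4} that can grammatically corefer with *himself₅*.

*himself* is an anaphor, so Principle A applies: it must be bound in its binding domain.
Binding domain of *himself₅*: the embedded TP, whose subject is Omar₄.
*Pavel₁* c-commands the anaphor but is outside its binding domain → cannot satisfy Principle A.
*Daniel₂* c-commands the anaphor but is outside its binding domain → cannot satisfy Principle A.
*Jonas₃* c-commands the anaphor but is outside its binding domain → cannot satisfy Principle A.
*Omar₄* c-commands the anaphor within its binding domain → licit binder.

{4}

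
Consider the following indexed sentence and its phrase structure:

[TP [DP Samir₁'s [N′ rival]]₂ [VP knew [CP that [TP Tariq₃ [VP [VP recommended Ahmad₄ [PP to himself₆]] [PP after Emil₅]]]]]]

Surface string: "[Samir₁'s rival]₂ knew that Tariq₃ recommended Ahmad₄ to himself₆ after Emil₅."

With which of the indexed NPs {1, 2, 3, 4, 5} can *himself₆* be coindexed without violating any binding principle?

*himself* is an anaphor, so Principle A applies: it must be bound in its binding domain.
Binding domain of *himself₆*: the embedded TP, whose subject is Tariq₃.
*Samir₁* does not c-command the anaphor → cannot bind it.
*[Samir₁'s rival]₂* c-commands the anaphor but is outside its binding domain → cannot satisfy Principle A.
*Tariq₃* c-commands the anaphor within its binding domain → licit binder.
*Ahmad₄* c-commands the anaphor within its binding domain → licit binder.
*Emil₅* does not c-command the anaphor → cannot bind it.

{3, 4}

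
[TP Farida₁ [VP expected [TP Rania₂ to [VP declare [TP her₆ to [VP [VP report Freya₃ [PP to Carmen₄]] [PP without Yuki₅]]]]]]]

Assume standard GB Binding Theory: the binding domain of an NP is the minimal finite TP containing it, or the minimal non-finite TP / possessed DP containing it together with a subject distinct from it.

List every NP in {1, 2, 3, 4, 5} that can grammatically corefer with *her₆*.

*her* is a pronoun, so Principle B applies: it must be free in its binding domain.
Binding domain of *her₆*: the embedded TP, whose subject is Rania₂.
*Farida₁* c-commands the pronoun but from outside its binding domain, and is not c-commanded by it → coindexation permitted.
*Rania₂* c-commands the pronoun within its binding domain → coindexation would violate Principle B.
*Freya₃*: the pronoun c-commands this R-expression → coindexation would violate Principle C on *Freya₃*.
*Carmen₄*: the pronoun c-commands this R-expression → coindexation would violate Principle C on *Carmen₄*.
*Yuki₅*: the pronoun c-commands this R-expression → coindexation would violate Principle C on *Yuki₅*.

{1}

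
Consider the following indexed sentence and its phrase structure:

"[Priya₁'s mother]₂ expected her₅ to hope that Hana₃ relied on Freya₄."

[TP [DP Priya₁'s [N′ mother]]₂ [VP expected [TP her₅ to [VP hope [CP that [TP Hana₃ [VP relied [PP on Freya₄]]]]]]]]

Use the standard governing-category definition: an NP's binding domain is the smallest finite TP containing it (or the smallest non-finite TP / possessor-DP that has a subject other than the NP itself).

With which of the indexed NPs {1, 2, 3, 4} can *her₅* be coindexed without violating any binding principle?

{1}

*her* is a pronoun, so Principle B applies: it must be free in its binding domain.
Binding domain of *her₅*: the matrix TP, whose subject is [Priya₁'s mother]₂.
*Priya₁* and the pronoun do not c-command one another → neither Principle B nor Principle C is at stake; coindexation permitted.
*[Priya₁'s mother]₂* c-commands the pronoun within its binding domain → coindexation would violate Principle B.
*Hana₃*: the pronoun c-commands this R-expression → coindexation would violate Principle C on *Hana₃*.
*Freya₄*: the pronoun c-commands this R-expression → coindexation would violate Principle C on *Freya₄*.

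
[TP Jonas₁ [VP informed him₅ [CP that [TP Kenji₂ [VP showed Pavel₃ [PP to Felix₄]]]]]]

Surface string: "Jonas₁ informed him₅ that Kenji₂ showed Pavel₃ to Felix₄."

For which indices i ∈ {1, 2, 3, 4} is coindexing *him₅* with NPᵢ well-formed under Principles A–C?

*him* is a pronoun, so Principle B applies: it must be free in its binding domain.
Binding domain of *him₅*: the matrix TP, whose subject is Jonas₁.
*Jonas₁* c-commands the pronoun within its binding domain → coindexation would violate Principle B.
*Kenji₂*: the pronoun c-commands this R-expression → coindexation would violate Principle C on *Kenji₂*.
*Pavel₃*: the pronoun c-commands this R-expression → coindexation would violate Principle C on *Pavel₃*.
*Felix₄*: the pronoun c-commands this R-expression → coindexation would violate Principle C on *Felix₄*.

none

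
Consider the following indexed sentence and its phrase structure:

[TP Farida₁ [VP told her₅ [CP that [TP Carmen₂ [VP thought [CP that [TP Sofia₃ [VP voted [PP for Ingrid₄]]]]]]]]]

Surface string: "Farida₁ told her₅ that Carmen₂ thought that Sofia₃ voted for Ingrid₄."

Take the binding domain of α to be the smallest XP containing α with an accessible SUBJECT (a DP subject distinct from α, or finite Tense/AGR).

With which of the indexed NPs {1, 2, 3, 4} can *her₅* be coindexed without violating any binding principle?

none

*her* is a pronoun, so Principle B applies: it must be free in its binding domain.
Binding domain of *her₅*: the matrix TP, whose subject is Farida₁.
*Farida₁* c-commands the pronoun within its binding domain → coindexation would violate Principle B.
*Carmen₂*: the pronoun c-commands this R-expression → coindexation would violate Principle C on *Carmen₂*.
*Sofia₃*: the pronoun c-commands this R-expression → coindexation would violate Principle C on *Sofia₃*.
*Ingrid₄*: the pronoun c-commands this R-expression → coindexation would violate Principle C on *Ingrid₄*.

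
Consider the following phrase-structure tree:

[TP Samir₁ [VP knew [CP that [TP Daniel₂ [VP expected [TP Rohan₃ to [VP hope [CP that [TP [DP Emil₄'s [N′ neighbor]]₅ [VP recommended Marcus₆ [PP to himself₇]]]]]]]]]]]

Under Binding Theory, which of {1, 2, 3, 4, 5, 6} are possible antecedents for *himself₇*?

*himself* is an anaphor, so Principle A applies: it must be bound in its binding domain.
Binding domain of *himself₇*: the embedded TP, whose subject is [Emil₄'s neighbor]₅.
*Samir₁* c-commands the anaphor but is outside its binding domain → cannot satisfy Principle A.
*Daniel₂* c-commands the anaphor but is outside its binding domain → cannot satisfy Principle A.
*Rohan₃* c-commands the anaphor but is outside its binding domain → cannot satisfy Principle A.
*Emil₄* does not c-command the anaphor → cannot bind it.
*[Emil₄'s neighbor]₅* c-commands the anaphor within its binding domain → licit binder.
*Marcus₆* c-commands the anaphor within its binding domain → licit binder.

{5, 6}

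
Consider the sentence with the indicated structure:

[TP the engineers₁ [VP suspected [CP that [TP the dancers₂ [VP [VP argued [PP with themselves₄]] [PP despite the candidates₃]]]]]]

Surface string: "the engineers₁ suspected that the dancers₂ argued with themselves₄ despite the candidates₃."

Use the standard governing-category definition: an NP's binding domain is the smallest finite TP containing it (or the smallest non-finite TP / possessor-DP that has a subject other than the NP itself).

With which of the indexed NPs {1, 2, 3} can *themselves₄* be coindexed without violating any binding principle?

{2}

*themselves* is an anaphor, so Principle A applies: it must be bound in its binding domain.
Binding domain of *themselves₄*: the embedded TP, whose subject is the dancers₂.
*the engineers₁* c-commands the anaphor but is outside its binding domain → cannot satisfy Principle A.
*the dancers₂* c-commands the anaphor within its binding domain → licit binder.
*the candidates₃* does not c-command the anaphor → cannot bind it.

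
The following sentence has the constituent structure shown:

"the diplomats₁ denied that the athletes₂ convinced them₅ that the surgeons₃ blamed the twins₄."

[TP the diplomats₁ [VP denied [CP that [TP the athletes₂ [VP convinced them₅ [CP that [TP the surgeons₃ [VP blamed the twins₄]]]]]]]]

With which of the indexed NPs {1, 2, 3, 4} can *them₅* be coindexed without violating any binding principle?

*them* is a pronoun, so Principle B applies: it must be free in its binding domain.
Binding domain of *them₅*: the embedded TP, whose subject is the athletes₂.
*the diplomats₁* c-commands the pronoun but from outside its binding domain, and is not c-commanded by it → coindexation permitted.
*the athletes₂* c-commands the pronoun within its binding domain → coindexation would violate Principle B.
*the surgeons₃*: the pronoun c-commands this R-expression → coindexation would violate Principle C on *the surgeons₃*.
*the twins₄*: the pronoun c-commands this R-expression → coindexation would violate Principle C on *the twins₄*.

{1}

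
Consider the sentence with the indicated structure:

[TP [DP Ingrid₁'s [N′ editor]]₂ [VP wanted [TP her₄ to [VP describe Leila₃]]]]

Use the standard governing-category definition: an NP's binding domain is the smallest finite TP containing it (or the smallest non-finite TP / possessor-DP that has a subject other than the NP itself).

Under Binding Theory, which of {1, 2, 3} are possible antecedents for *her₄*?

*her* is a pronoun, so Principle B applies: it must be free in its binding domain.
Binding domain of *her₄*: the matrix TP, whose subject is [Ingrid₁'s editor]₂.
*Ingrid₁* and the pronoun do not c-command one another → neither Principle B nor Principle C is at stake; coindexation permitted.
*[Ingrid₁'s editor]₂* c-commands the pronoun within its binding domain → coindexation would violate Principle B.
*Leila₃*: the pronoun c-commands this R-expression → coindexation would violate Principle C on *Leila₃*.

{1}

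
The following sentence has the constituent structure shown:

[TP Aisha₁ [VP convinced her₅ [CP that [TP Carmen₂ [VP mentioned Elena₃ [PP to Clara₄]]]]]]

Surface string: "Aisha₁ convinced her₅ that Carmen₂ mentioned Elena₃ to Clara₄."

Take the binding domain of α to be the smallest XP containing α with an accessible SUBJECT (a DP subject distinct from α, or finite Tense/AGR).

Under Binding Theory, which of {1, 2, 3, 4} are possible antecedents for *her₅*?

none

*her* is a pronoun, so Principle B applies: it must be free in its binding domain.
Binding domain of *her₅*: the matrix TP, whose subject is Aisha₁.
*Aisha₁* c-commands the pronoun within its binding domain → coindexation would violate Principle B.
*Carmen₂*: the pronoun c-commands this R-expression → coindexation would violate Principle C on *Carmen₂*.
*Elena₃*: the pronoun c-commands this R-expression → coindexation would violate Principle C on *Elena₃*.
*Clara₄*: the pronoun c-commands this R-expression → coindexation would violate Principle C on *Clara₄*.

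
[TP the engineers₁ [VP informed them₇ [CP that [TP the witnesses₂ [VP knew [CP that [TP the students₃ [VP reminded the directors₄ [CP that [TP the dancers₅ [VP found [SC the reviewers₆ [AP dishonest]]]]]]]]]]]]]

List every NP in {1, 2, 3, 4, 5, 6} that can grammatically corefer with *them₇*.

none

*them* is a pronoun, so Principle B applies: it must be free in its binding domain.
Binding domain of *them₇*: the matrix TP, whose subject is the engineers₁.
*the engineers₁* c-commands the pronoun within its binding domain → coindexation would violate Principle B.
*the witnesses₂*: the pronoun c-commands this R-expression → coindexation would violate Principle C on *the witnesses₂*.
*the students₃*: the pronoun c-commands this R-expression → coindexation would violate Principle C on *the students₃*.
*the directors₄*: the pronoun c-commands this R-expression → coindexation would violate Principle C on *the directors₄*.
*the dancers₅*: the pronoun c-commands this R-expression → coindexation would violate Principle C on *the dancers₅*.
*the reviewers₆*: the pronoun c-commands this R-expression → coindexation would violate Principle C on *the reviewers₆*.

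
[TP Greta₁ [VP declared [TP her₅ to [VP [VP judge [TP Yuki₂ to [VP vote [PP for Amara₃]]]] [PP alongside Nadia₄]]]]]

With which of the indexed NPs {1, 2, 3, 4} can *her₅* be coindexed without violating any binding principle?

*her* is a pronoun, so Principle B applies: it must be free in its binding domain.
Binding domain of *her₅*: the matrix TP, whose subject is Greta₁.
*Greta₁* c-commands the pronoun within its binding domain → coindexation would violate Principle B.
*Yuki₂*: the pronoun c-commands this R-expression → coindexation would violate Principle C on *Yuki₂*.
*Amara₃*: the pronoun c-commands this R-expression → coindexation would violate Principle C on *Amara₃*.
*Nadia₄*: the pronoun c-commands this R-expression → coindexation would violate Principle C on *Nadia₄*.

none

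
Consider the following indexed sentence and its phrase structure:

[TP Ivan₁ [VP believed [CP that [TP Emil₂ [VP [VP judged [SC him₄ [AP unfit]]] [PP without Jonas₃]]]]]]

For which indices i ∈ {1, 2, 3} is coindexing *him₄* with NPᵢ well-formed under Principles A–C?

{1, 3}

*him* is a pronoun, so Principle B applies: it must be free in its binding domain.
Binding domain of *him₄*: the embedded TP, whose subject is Emil₂.
*Ivan₁* c-commands the pronoun but from outside its binding domain, and is not c-commanded by it → coindexation permitted.
*Emil₂* c-commands the pronoun within its binding domain → coindexation would violate Principle B.
*Jonas₃* and the pronoun do not c-command one another → neither Principle B nor Principle C is at stake; coindexation permitted.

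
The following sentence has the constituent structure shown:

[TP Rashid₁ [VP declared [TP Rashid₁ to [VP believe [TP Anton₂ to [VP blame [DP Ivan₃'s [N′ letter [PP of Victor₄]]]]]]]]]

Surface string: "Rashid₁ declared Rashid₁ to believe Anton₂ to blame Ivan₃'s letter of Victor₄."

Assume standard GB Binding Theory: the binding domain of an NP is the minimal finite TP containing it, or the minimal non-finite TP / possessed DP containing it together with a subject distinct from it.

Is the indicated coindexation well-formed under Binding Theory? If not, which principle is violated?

The two coindexed NPs are *Rashid₁* (the higher occurrence) and *Rashid₁* (the lower occurrence).
*Rashid₁* (the lower occurrence) is an R-expression. Principle C requires it to be free everywhere.
*Rashid₁* (the higher occurrence) c-commands it and carries the same index.
The R-expression is bound → Principle C violation.

Principle C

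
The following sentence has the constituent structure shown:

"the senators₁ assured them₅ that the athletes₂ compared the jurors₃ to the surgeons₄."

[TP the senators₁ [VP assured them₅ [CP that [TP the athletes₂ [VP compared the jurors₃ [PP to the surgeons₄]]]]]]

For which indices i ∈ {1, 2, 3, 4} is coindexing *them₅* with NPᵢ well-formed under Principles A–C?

*them* is a pronoun, so Principle B applies: it must be free in its binding domain.
Binding domain of *them₅*: the matrix TP, whose subject is the senators₁.
*the senators₁* c-commands the pronoun within its binding domain → coindexation would violate Principle B.
*the athletes₂*: the pronoun c-commands this R-expression → coindexation would violate Principle C on *the athletes₂*.
*the jurors₃*: the pronoun c-commands this R-expression → coindexation would violate Principle C on *the jurors₃*.
*the surgeons₄*: the pronoun c-commands this R-expression → coindexation would violate Principle C on *the surgeons₄*.

none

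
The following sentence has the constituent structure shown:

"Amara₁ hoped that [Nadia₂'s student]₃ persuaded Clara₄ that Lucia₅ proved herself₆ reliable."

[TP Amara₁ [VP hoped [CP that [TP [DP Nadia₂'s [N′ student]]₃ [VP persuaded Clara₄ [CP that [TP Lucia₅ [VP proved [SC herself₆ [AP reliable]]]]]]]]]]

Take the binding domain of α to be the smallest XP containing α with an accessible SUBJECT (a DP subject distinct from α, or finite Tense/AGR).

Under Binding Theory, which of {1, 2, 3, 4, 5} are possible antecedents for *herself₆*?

*herself* is an anaphor, so Principle A applies: it must be bound in its binding domain.
Binding domain of *herself₆*: the embedded TP, whose subject is Lucia₅.
*Amara₁* c-commands the anaphor but is outside its binding domain → cannot satisfy Principle A.
*Nadia₂* does not c-command the anaphor → cannot bind it.
*[Nadia₂'s student]₃* c-commands the anaphor but is outside its binding domain → cannot satisfy Principle A.
*Clara₄* c-commands the anaphor but is outside its binding domain → cannot satisfy Principle A.
*Lucia₅* c-commands the anaphor within its binding domain → licit binder.

{5}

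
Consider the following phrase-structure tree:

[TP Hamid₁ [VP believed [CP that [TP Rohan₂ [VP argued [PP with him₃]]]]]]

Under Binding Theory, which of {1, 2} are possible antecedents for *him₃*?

*him* is a pronoun, so Principle B applies: it must be free in its binding domain.
Binding domain of *him₃*: the embedded TP, whose subject is Rohan₂.
*Hamid₁* c-commands the pronoun but from outside its binding domain, and is not c-commanded by it → coindexation permitted.
*Rohan₂* c-commands the pronoun within its binding domain → coindexation would violate Principle B.

{1}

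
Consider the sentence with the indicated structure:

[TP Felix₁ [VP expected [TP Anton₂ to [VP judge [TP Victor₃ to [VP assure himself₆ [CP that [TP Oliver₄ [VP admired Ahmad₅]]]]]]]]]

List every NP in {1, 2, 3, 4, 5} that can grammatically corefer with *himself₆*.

*himself* is an anaphor, so Principle A applies: it must be bound in its binding domain.
Binding domain of *himself₆*: the embedded TP, whose subject is Victor₃.
*Felix₁* c-commands the anaphor but is outside its binding domain → cannot satisfy Principle A.
*Anton₂* c-commands the anaphor but is outside its binding domain → cannot satisfy Principle A.
*Victor₃* c-commands the anaphor within its binding domain → licit binder.
*Oliver₄* does not c-command the anaphor → cannot bind it.
*Ahmad₅* does not c-command the anaphor → cannot bind it.

{3}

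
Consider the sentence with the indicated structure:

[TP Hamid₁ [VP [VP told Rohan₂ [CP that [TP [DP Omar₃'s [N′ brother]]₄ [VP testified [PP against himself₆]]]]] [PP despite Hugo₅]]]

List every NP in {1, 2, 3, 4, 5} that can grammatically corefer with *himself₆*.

*himself* is an anaphor, so Principle A applies: it must be bound in its binding domain.
Binding domain of *himself₆*: the embedded TP, whose subject is [Omar₃'s brother]₄.
*Hamid₁* c-commands the anaphor but is outside its binding domain → cannot satisfy Principle A.
*Rohan₂* c-commands the anaphor but is outside its binding domain → cannot satisfy Principle A.
*Omar₃* does not c-command the anaphor → cannot bind it.
*[Omar₃'s brother]₄* c-commands the anaphor within its binding domain → licit binder.
*Hugo₅* does not c-command the anaphor → cannot bind it.

{4}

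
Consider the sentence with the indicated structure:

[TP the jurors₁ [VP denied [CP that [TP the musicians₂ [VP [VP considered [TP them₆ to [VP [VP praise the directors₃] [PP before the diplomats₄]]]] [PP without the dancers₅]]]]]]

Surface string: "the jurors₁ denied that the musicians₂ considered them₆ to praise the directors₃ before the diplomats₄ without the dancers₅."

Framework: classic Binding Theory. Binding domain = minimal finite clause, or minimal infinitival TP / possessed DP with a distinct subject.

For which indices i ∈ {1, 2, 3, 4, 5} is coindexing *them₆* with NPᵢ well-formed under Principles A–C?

*them* is a pronoun, so Principle B applies: it must be free in its binding domain.
Binding domain of *them₆*: the embedded TP, whose subject is the musicians₂.
*the jurors₁* c-commands the pronoun but from outside its binding domain, and is not c-commanded by it → coindexation permitted.
*the musicians₂* c-commands the pronoun within its binding domain → coindexation would violate Principle B.
*the directors₃*: the pronoun c-commands this R-expression → coindexation would violate Principle C on *the directors₃*.
*the diplomats₄*: the pronoun c-commands this R-expression → coindexation would violate Principle C on *the diplomats₄*.
*the dancers₅* and the pronoun do not c-command one another → neither Principle B nor Principle C is at stake; coindexation permitted.

{1, 5}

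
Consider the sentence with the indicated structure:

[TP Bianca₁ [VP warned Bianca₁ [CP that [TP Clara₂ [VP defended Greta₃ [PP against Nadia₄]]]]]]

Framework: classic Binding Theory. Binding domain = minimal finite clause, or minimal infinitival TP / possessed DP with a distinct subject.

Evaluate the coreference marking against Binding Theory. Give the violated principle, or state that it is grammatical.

The two coindexed NPs are *Bianca₁* (the lower occurrence) and *Bianca₁* (the higher occurrence).
*Bianca₁* (the lower occurrence) is an R-expression. Principle C requires it to be free everywhere.
*Bianca₁* (the higher occurrence) c-commands it and carries the same index.
The R-expression is bound → Principle C violation.

Principle C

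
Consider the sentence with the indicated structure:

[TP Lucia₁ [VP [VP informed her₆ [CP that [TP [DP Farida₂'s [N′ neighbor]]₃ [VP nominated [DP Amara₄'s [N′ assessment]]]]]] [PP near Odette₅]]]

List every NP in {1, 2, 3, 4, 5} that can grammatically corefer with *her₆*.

*her* is a pronoun, so Principle B applies: it must be free in its binding domain.
Binding domain of *her₆*: the matrix TP, whose subject is Lucia₁.
*Lucia₁* c-commands the pronoun within its binding domain → coindexation would violate Principle B.
*Farida₂*: the pronoun c-commands this R-expression → coindexation would violate Principle C on *Farida₂*.
*[Farida₂'s neighbor]₃*: the pronoun c-commands this R-expression → coindexation would violate Principle C on *[Farida₂'s neighbor]₃*.
*Amara₄*: the pronoun c-commands this R-expression → coindexation would violate Principle C on *Amara₄*.
*Odette₅* and the pronoun do not c-command one another → neither Principle B nor Principle C is at stake; coindexation permitted.

{5}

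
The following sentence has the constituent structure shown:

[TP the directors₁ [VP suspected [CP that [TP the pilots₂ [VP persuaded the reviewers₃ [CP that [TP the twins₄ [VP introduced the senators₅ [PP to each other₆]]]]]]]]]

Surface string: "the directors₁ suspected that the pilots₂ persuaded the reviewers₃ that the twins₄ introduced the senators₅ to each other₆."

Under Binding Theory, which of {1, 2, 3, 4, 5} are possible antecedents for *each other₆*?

{4, 5}

*each other* is an anaphor, so Principle A applies: it must be bound in its binding domain.
Binding domain of *each other₆*: the embedded TP, whose subject is the twins₄.
*the directors₁* c-commands the anaphor but is outside its binding domain → cannot satisfy Principle A.
*the pilots₂* c-commands the anaphor but is outside its binding domain → cannot satisfy Principle A.
*the reviewers₃* c-commands the anaphor but is outside its binding domain → cannot satisfy Principle A.
*the twins₄* c-commands the anaphor within its binding domain → licit binder.
*the senators₅* c-commands the anaphor within its binding domain → licit binder.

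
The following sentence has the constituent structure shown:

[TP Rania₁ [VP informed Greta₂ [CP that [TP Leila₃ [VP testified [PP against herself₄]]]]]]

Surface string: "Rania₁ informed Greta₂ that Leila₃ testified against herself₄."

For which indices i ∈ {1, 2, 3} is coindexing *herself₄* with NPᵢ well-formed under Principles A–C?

*herself* is an anaphor, so Principle A applies: it must be bound in its binding domain.
Binding domain of *herself₄*: the embedded TP, whose subject is Leila₃.
*Rania₁* c-commands the anaphor but is outside its binding domain → cannot satisfy Principle A.
*Greta₂* c-commands the anaphor but is outside its binding domain → cannot satisfy Principle A.
*Leila₃* c-commands the anaphor within its binding domain → licit binder.

{3}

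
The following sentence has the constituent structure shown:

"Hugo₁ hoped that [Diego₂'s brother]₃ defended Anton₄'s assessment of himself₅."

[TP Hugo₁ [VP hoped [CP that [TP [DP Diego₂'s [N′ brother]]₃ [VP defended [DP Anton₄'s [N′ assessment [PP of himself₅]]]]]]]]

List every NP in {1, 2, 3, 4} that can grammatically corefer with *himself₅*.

*himself* is an anaphor, so Principle A applies: it must be bound in its binding domain.
Binding domain of *himself₅*: the possessed DP, whose subject is Anton₄.
*Hugo₁* c-commands the anaphor but is outside its binding domain → cannot satisfy Principle A.
*Diego₂* does not c-command the anaphor → cannot bind it.
*[Diego₂'s brother]₃* c-commands the anaphor but is outside its binding domain → cannot satisfy Principle A.
*Anton₄* c-commands the anaphor within its binding domain → licit binder.

{4}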